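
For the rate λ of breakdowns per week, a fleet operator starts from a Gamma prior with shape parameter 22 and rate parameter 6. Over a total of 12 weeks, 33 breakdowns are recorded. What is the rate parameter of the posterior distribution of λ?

Total count 33 over total exposure 12 weeks.
By Gamma–Poisson conjugacy, the posterior is Gamma(α + Σx, β + Σt) = Gamma(22 + 33, 6 + 12) = Gamma(55, 18).

18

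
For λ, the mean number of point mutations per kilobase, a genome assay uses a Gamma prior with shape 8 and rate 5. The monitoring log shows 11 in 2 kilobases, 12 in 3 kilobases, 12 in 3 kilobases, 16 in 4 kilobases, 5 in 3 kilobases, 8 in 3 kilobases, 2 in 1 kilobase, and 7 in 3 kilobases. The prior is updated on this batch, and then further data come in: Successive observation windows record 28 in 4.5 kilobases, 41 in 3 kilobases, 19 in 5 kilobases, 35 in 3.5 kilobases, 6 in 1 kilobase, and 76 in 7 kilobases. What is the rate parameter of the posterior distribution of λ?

51

Total count: 11 + 12 + 12 + 16 + 5 + 8 + 2 + 7 = 73.
Total exposure: 2 + 3 + 3 + 4 + 3 + 3 + 1 + 3 = 22 kilobases.
After the first batch: Gamma(8 + 73, 5 + 22) = Gamma(81, 27).
Total count: 28 + 41 + 19 + 35 + 6 + 76 = 205.
Total exposure: 4.5 + 3 + 5 + 3.5 + 1 + 7 = 24 kilobases.
After the second batch: Gamma(81 + 205, 27 + 24) = Gamma(286, 51).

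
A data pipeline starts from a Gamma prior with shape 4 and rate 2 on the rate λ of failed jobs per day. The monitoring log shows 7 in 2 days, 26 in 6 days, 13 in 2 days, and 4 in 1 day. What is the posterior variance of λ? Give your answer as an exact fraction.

54/169

Total count: 7 + 26 + 13 + 4 = 50.
Total exposure: 2 + 6 + 2 + 1 = 11 days.
The Gamma prior is conjugate for the Poisson rate, so λ | data ~ Gamma(4+50, 2+11) = Gamma(54, 13).
Posterior variance = α'/β'² = 54/169.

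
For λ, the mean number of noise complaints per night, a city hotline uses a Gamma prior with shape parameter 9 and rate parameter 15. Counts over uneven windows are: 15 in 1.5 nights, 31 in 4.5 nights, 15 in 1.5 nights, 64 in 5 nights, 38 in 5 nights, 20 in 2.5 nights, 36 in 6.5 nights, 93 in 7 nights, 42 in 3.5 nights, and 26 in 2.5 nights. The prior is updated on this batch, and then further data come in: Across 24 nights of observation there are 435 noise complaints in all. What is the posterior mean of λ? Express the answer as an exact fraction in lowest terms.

1648/157

Total count: 15 + 31 + 15 + 64 + 38 + 20 + 36 + 93 + 42 + 26 = 380.
Total exposure: 1.5 + 4.5 + 1.5 + 5 + 5 + 2.5 + 6.5 + 7 + 3.5 + 2.5 = 39.5 nights.
After the first batch: Gamma(9 + 380, 15 + 39.5) = Gamma(389, 109/2).
Total count 435 over total exposure 24 nights.
After the second batch: Gamma(389 + 435, 109/2 + 24) = Gamma(824, 157/2).
Posterior mean = α'/β' = 824/(157/2) = 1648/157.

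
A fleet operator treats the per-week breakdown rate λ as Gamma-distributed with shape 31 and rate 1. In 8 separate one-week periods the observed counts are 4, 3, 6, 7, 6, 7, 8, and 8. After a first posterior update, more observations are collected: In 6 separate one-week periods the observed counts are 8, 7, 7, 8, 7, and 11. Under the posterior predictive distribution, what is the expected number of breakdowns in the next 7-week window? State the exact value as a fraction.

Total count: 4 + 3 + 6 + 7 + 6 + 7 + 8 + 8 = 49.
Total exposure: 8 weeks.
After the first batch: Gamma(31 + 49, 1 + 8) = Gamma(80, 9).
Total count: 8 + 7 + 7 + 8 + 7 + 11 = 48.
Total exposure: 6 weeks.
After the second batch: Gamma(80 + 48, 9 + 6) = Gamma(128, 15).
Predictive mean over a 7-week window = T·E[λ|data] = 7·128/15 = 896/15.

896/15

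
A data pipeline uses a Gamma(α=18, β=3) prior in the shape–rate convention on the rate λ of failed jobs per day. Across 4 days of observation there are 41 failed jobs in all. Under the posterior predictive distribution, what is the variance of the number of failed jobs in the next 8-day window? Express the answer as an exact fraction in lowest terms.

Total count 41 over total exposure 4 days.
Conjugate update: add total count to the shape and total exposure to the rate, giving Gamma(59, 7).
The posterior predictive for a window of length T is Negative Binomial with variance T·α'·(β'+T)/β'² = 8·59·15/49 = 7080/49.

7080/49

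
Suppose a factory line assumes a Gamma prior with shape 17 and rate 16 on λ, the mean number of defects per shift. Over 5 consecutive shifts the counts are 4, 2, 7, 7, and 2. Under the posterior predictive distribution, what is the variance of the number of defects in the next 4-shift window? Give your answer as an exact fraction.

1300/147

Total count: 4 + 2 + 7 + 7 + 2 = 22.
Total exposure: 5 shifts.
The Gamma prior is conjugate for the Poisson rate, so λ | data ~ Gamma(17+22, 16+5) = Gamma(39, 21).
The posterior predictive for a window of length T is Negative Binomial with variance T·α'·(β'+T)/β'² = 4·39·25/441 = 1300/147.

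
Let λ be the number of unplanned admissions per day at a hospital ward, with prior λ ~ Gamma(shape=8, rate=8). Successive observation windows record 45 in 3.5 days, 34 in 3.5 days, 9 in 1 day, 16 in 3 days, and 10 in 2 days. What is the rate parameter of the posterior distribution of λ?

Total count: 45 + 34 + 9 + 16 + 10 = 114.
Total exposure: 3.5 + 3.5 + 1 + 3 + 2 = 13 days.
Gamma(α, β) with Poisson data over total exposure Σt gives posterior Gamma(α+Σx, β+Σt) = Gamma(122, 21).

21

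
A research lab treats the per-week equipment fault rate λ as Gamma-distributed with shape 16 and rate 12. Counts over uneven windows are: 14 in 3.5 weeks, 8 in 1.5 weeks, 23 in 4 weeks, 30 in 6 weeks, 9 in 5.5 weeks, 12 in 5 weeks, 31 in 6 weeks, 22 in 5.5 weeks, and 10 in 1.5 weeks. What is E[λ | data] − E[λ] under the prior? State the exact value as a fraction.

Total count: 14 + 8 + 23 + 30 + 9 + 12 + 31 + 22 + 10 = 159.
Total exposure: 3.5 + 1.5 + 4 + 6 + 5.5 + 5 + 6 + 5.5 + 1.5 = 38.5 weeks.
Posterior: α' = 16 + 159 = 175, β' = 12 + 38.5 = 101/2.
Posterior mean = 175/(101/2) = 350/101; prior mean = 16/12 = 4/3. Difference = 350/101 − 4/3 = 646/303.

646/303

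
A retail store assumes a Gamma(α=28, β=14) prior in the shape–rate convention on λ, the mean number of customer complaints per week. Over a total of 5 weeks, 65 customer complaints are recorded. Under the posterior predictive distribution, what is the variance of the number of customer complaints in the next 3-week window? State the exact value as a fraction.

Total count 65 over total exposure 5 weeks.
Conjugate update: add total count to the shape and total exposure to the rate, giving Gamma(93, 19).
The posterior predictive for a window of length T is Negative Binomial with variance T·α'·(β'+T)/β'² = 3·93·22/361 = 6138/361.

6138/361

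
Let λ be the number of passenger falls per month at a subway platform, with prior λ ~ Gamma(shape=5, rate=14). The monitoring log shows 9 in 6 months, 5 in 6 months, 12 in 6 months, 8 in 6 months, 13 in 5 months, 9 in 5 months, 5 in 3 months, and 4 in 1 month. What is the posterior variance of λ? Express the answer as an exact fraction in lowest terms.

Total count: 9 + 5 + 12 + 8 + 13 + 9 + 5 + 4 = 65.
Total exposure: 6 + 6 + 6 + 6 + 5 + 5 + 3 + 1 = 38 months.
Conjugate update: add total count to the shape and total exposure to the rate, giving Gamma(70, 52).
Posterior variance = α'/β'² = 70/2704 = 35/1352.

35/1352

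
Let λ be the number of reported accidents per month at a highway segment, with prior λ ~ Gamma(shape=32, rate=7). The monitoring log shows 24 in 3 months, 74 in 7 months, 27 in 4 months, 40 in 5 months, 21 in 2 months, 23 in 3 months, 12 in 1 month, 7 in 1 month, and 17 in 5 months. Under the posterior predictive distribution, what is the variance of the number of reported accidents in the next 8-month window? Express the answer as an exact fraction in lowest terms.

25484/361

Total count: 24 + 74 + 27 + 40 + 21 + 23 + 12 + 7 + 17 = 245.
Total exposure: 3 + 7 + 4 + 5 + 2 + 3 + 1 + 1 + 5 = 31 months.
The Gamma prior is conjugate for the Poisson rate, so λ | data ~ Gamma(32+245, 7+31) = Gamma(277, 38).
The posterior predictive for a window of length T is Negative Binomial with variance T·α'·(β'+T)/β'² = 8·277·46/1444 = 25484/361.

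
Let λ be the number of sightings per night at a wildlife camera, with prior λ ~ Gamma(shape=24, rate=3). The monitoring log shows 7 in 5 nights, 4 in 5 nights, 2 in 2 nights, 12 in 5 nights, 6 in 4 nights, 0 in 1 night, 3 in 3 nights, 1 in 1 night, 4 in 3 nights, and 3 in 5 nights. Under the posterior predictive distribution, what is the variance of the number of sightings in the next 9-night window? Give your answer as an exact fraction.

27324/1369

Total count: 7 + 4 + 2 + 12 + 6 + 0 + 3 + 1 + 4 + 3 = 42.
Total exposure: 5 + 5 + 2 + 5 + 4 + 1 + 3 + 1 + 3 + 5 = 34 nights.
The Gamma prior is conjugate for the Poisson rate, so λ | data ~ Gamma(24+42, 3+34) = Gamma(66, 37).
The posterior predictive for a window of length T is Negative Binomial with variance T·α'·(β'+T)/β'² = 9·66·46/1369 = 27324/1369.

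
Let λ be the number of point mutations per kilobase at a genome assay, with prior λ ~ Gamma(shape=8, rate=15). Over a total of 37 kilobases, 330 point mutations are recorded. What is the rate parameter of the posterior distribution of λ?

52

Total count 330 over total exposure 37 kilobases.
Gamma(α, β) with Poisson data over total exposure Σt gives posterior Gamma(α+Σx, β+Σt) = Gamma(338, 52).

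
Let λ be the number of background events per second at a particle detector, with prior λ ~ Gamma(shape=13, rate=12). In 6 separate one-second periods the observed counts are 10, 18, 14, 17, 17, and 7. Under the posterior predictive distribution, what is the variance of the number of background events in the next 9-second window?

Total count: 10 + 18 + 14 + 17 + 17 + 7 = 83.
Total exposure: 6 seconds.
Posterior: α' = 13 + 83 = 96, β' = 12 + 6 = 18.
The posterior predictive for a window of length T is Negative Binomial with variance T·α'·(β'+T)/β'² = 9·96·27/324 = 72.

72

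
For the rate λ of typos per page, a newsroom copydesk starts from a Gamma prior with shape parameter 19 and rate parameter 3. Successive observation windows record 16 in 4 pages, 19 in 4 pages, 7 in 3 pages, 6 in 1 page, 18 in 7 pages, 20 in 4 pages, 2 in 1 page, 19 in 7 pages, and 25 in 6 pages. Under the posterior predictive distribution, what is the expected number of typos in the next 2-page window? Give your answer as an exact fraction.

151/20

Total count: 16 + 19 + 7 + 6 + 18 + 20 + 2 + 19 + 25 = 132.
Total exposure: 4 + 4 + 3 + 1 + 7 + 4 + 1 + 7 + 6 = 37 pages.
Posterior: α' = 19 + 132 = 151, β' = 3 + 37 = 40.
Predictive mean over a 2-page window = T·E[λ|data] = 2·151/40 = 151/20.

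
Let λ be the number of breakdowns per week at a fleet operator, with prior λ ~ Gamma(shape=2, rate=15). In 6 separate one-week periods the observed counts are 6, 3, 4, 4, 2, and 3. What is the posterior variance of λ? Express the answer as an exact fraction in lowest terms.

Total count: 6 + 3 + 4 + 4 + 2 + 3 = 22.
Total exposure: 6 weeks.
The Gamma prior is conjugate for the Poisson rate, so λ | data ~ Gamma(2+22, 15+6) = Gamma(24, 21).
Posterior variance = α'/β'² = 24/441 = 8/147.

8/147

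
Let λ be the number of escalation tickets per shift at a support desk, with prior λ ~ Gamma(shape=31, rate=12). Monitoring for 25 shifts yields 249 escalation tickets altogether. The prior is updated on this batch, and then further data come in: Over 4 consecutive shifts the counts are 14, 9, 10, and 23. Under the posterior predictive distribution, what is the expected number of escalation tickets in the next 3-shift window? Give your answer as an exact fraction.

1008/41

Total count 249 over total exposure 25 shifts.
After the first batch: Gamma(31 + 249, 12 + 25) = Gamma(280, 37).
Total count: 14 + 9 + 10 + 23 = 56.
Total exposure: 4 shifts.
After the second batch: Gamma(280 + 56, 37 + 4) = Gamma(336, 41).
Predictive mean over a 3-shift window = T·E[λ|data] = 3·336/41 = 1008/41.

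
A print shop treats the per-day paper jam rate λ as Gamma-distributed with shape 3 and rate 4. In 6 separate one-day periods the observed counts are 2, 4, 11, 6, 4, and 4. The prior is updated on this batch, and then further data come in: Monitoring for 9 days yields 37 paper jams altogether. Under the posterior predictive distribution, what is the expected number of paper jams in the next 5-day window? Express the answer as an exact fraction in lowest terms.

355/19

Total count: 2 + 4 + 11 + 6 + 4 + 4 = 31.
Total exposure: 6 days.
After the first batch: Gamma(3 + 31, 4 + 6) = Gamma(34, 10).
Total count 37 over total exposure 9 days.
After the second batch: Gamma(34 + 37, 10 + 9) = Gamma(71, 19).
Predictive mean over a 5-day window = T·E[λ|data] = 5·71/19 = 355/19.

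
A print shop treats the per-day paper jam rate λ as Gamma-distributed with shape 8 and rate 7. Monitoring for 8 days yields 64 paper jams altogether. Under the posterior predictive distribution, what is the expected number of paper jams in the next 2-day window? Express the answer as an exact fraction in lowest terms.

Total count 64 over total exposure 8 days.
Conjugate update: add total count to the shape and total exposure to the rate, giving Gamma(72, 15).
Predictive mean over a 2-day window = T·E[λ|data] = 2·72/15 = 48/5.

48/5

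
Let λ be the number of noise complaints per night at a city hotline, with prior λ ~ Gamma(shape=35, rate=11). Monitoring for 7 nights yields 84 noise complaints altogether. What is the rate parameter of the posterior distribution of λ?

18

Total count 84 over total exposure 7 nights.
By Gamma–Poisson conjugacy, the posterior is Gamma(α + Σx, β + Σt) = Gamma(35 + 84, 11 + 7) = Gamma(119, 18).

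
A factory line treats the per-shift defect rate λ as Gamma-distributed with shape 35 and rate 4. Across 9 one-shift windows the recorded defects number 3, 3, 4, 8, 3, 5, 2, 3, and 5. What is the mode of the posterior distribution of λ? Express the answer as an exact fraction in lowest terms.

Total count: 3 + 3 + 4 + 8 + 3 + 5 + 2 + 3 + 5 = 36.
Total exposure: 9 shifts.
Posterior: α' = 35 + 36 = 71, β' = 4 + 9 = 13.
Posterior mode = (α'−1)/β' = 70/13.

70/13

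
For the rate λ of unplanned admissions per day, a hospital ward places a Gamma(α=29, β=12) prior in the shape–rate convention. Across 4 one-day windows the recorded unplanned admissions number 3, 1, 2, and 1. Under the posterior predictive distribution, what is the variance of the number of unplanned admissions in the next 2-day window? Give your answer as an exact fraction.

81/16

Total count: 3 + 1 + 2 + 1 = 7.
Total exposure: 4 days.
Conjugate update: add total count to the shape and total exposure to the rate, giving Gamma(36, 16).
The posterior predictive for a window of length T is Negative Binomial with variance T·α'·(β'+T)/β'² = 2·36·18/256 = 81/16.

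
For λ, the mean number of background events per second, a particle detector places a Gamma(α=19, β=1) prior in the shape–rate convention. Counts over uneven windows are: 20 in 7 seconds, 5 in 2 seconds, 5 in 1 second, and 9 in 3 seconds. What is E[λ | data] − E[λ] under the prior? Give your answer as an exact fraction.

Total count: 20 + 5 + 5 + 9 = 39.
Total exposure: 7 + 2 + 1 + 3 = 13 seconds.
The Gamma prior is conjugate for the Poisson rate, so λ | data ~ Gamma(19+39, 1+13) = Gamma(58, 14).
Posterior mean = 58/14 = 29/7; prior mean = 19/1 = 19. Difference = 29/7 − 19 = -104/7.

-104/7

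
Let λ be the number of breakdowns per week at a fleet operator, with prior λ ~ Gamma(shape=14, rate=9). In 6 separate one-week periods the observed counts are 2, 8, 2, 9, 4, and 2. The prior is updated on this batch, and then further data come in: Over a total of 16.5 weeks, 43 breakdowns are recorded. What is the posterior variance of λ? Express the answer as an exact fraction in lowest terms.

Total count: 2 + 8 + 2 + 9 + 4 + 2 = 27.
Total exposure: 6 weeks.
After the first batch: Gamma(14 + 27, 9 + 6) = Gamma(41, 15).
Total count 43 over total exposure 16.5 weeks.
After the second batch: Gamma(41 + 43, 15 + 16.5) = Gamma(84, 63/2).
Posterior variance = α'/β'² = 84/(3969/4) = 16/189.

16/189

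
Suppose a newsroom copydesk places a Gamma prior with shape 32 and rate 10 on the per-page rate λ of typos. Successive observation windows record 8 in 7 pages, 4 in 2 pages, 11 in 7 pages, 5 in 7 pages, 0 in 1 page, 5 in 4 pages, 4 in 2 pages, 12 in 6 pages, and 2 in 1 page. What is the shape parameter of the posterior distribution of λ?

Total count: 8 + 4 + 11 + 5 + 0 + 5 + 4 + 12 + 2 = 51.
Total exposure: 7 + 2 + 7 + 7 + 1 + 4 + 2 + 6 + 1 = 37 pages.
By Gamma–Poisson conjugacy, the posterior is Gamma(α + Σx, β + Σt) = Gamma(32 + 51, 10 + 37) = Gamma(83, 47).

83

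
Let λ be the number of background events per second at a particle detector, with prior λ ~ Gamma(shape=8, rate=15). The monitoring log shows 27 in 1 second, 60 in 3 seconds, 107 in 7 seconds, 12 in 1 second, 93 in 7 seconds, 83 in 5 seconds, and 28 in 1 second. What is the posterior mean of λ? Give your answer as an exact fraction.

209/20

Total count: 27 + 60 + 107 + 12 + 93 + 83 + 28 = 410.
Total exposure: 1 + 3 + 7 + 1 + 7 + 5 + 1 = 25 seconds.
By Gamma–Poisson conjugacy, the posterior is Gamma(α + Σx, β + Σt) = Gamma(8 + 410, 15 + 25) = Gamma(418, 40).
Posterior mean = α'/β' = 418/40 = 209/20.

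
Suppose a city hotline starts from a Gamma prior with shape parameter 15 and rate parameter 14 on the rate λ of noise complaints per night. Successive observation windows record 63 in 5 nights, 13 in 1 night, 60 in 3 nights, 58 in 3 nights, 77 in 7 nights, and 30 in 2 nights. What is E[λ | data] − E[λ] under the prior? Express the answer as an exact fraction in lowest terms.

Total count: 63 + 13 + 60 + 58 + 77 + 30 = 301.
Total exposure: 5 + 1 + 3 + 3 + 7 + 2 = 21 nights.
Gamma(α, β) with Poisson data over total exposure Σt gives posterior Gamma(α+Σx, β+Σt) = Gamma(316, 35).
Posterior mean = 316/35 = 316/35; prior mean = 15/14 = 15/14. Difference = 316/35 − 15/14 = 557/70.

557/70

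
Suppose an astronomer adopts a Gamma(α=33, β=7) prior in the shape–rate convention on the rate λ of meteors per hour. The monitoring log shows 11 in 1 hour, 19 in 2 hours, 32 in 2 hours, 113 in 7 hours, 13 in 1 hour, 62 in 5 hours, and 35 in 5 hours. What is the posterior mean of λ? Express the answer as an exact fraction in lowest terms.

Total count: 11 + 19 + 32 + 113 + 13 + 62 + 35 = 285.
Total exposure: 1 + 2 + 2 + 7 + 1 + 5 + 5 = 23 hours.
By Gamma–Poisson conjugacy, the posterior is Gamma(α + Σx, β + Σt) = Gamma(33 + 285, 7 + 23) = Gamma(318, 30).
Posterior mean = α'/β' = 318/30 = 53/5.

53/5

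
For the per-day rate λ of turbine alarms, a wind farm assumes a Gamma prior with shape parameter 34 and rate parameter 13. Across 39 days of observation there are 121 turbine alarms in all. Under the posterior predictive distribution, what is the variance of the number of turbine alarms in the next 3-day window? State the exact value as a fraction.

Total count 121 over total exposure 39 days.
Gamma(α, β) with Poisson data over total exposure Σt gives posterior Gamma(α+Σx, β+Σt) = Gamma(155, 52).
The posterior predictive for a window of length T is Negative Binomial with variance T·α'·(β'+T)/β'² = 3·155·55/2704 = 25575/2704.

25575/2704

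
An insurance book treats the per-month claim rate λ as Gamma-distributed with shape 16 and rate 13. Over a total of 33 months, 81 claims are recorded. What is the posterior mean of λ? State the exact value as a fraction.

Total count 81 over total exposure 33 months.
By Gamma–Poisson conjugacy, the posterior is Gamma(α + Σx, β + Σt) = Gamma(16 + 81, 13 + 33) = Gamma(97, 46).
Posterior mean = α'/β' = 97/46.

97/46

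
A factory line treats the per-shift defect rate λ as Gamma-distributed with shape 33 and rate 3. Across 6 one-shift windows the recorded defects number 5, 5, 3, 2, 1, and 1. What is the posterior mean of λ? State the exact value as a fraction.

50/9

Total count: 5 + 5 + 3 + 2 + 1 + 1 = 17.
Total exposure: 6 shifts.
Posterior: α' = 33 + 17 = 50, β' = 3 + 6 = 9.
Posterior mean = α'/β' = 50/9.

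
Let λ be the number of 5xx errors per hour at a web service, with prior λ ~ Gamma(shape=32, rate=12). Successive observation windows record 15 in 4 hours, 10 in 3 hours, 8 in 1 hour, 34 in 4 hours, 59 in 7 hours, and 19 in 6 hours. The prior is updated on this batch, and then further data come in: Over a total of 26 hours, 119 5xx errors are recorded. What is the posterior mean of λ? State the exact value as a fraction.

296/63

Total count: 15 + 10 + 8 + 34 + 59 + 19 = 145.
Total exposure: 4 + 3 + 1 + 4 + 7 + 6 = 25 hours.
After the first batch: Gamma(32 + 145, 12 + 25) = Gamma(177, 37).
Total count 119 over total exposure 26 hours.
After the second batch: Gamma(177 + 119, 37 + 26) = Gamma(296, 63).
Posterior mean = α'/β' = 296/63.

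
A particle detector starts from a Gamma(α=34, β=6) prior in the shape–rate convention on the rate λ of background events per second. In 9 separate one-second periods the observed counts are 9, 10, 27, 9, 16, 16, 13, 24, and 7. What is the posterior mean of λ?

Total count: 9 + 10 + 27 + 9 + 16 + 16 + 13 + 24 + 7 = 131.
Total exposure: 9 seconds.
The Gamma prior is conjugate for the Poisson rate, so λ | data ~ Gamma(34+131, 6+9) = Gamma(165, 15).
Posterior mean = α'/β' = 165/15 = 11.

11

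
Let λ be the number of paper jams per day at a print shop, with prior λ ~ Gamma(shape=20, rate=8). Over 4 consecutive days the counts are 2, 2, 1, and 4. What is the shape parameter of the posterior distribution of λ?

29

Total count: 2 + 2 + 1 + 4 = 9.
Total exposure: 4 days.
By Gamma–Poisson conjugacy, the posterior is Gamma(α + Σx, β + Σt) = Gamma(20 + 9, 8 + 4) = Gamma(29, 12).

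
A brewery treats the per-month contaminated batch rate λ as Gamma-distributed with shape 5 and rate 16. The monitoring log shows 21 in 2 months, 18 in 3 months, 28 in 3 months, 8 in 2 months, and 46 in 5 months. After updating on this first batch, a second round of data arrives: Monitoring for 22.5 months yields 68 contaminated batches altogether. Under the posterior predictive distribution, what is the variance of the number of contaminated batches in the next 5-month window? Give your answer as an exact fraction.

Total count: 21 + 18 + 28 + 8 + 46 = 121.
Total exposure: 2 + 3 + 3 + 2 + 5 = 15 months.
After the first batch: Gamma(5 + 121, 16 + 15) = Gamma(126, 31).
Total count 68 over total exposure 22.5 months.
After the second batch: Gamma(126 + 68, 31 + 22.5) = Gamma(194, 107/2).
The posterior predictive for a window of length T is Negative Binomial with variance T·α'·(β'+T)/β'² = 5·194·(117/2)/(11449/4) = 226980/11449.

226980/11449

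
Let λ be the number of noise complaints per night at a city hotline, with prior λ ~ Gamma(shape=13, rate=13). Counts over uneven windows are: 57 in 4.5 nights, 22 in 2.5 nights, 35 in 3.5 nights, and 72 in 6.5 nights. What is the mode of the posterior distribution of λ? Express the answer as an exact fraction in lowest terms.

Total count: 57 + 22 + 35 + 72 = 186.
Total exposure: 4.5 + 2.5 + 3.5 + 6.5 = 17 nights.
Gamma(α, β) with Poisson data over total exposure Σt gives posterior Gamma(α+Σx, β+Σt) = Gamma(199, 30).
Posterior mode = (α'−1)/β' = 198/30 = 33/5.

33/5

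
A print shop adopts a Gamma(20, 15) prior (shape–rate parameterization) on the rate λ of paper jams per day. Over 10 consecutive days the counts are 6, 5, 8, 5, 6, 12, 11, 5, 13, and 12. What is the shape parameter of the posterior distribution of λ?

Total count: 6 + 5 + 8 + 5 + 6 + 12 + 11 + 5 + 13 + 12 = 83.
Total exposure: 10 days.
Posterior: α' = 20 + 83 = 103, β' = 15 + 10 = 25.

103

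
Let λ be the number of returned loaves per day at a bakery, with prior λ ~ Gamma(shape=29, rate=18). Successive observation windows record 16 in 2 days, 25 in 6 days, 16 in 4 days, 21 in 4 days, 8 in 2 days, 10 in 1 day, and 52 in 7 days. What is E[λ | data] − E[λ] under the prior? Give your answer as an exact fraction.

955/396

Total count: 16 + 25 + 16 + 21 + 8 + 10 + 52 = 148.
Total exposure: 2 + 6 + 4 + 4 + 2 + 1 + 7 = 26 days.
Gamma(α, β) with Poisson data over total exposure Σt gives posterior Gamma(α+Σx, β+Σt) = Gamma(177, 44).
Posterior mean = 177/44 = 177/44; prior mean = 29/18 = 29/18. Difference = 177/44 − 29/18 = 955/396.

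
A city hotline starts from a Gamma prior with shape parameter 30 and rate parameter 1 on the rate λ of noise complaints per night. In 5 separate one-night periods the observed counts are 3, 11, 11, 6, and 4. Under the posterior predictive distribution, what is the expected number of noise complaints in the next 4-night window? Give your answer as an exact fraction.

130/3

Total count: 3 + 11 + 11 + 6 + 4 = 35.
Total exposure: 5 nights.
By Gamma–Poisson conjugacy, the posterior is Gamma(α + Σx, β + Σt) = Gamma(30 + 35, 1 + 5) = Gamma(65, 6).
Predictive mean over a 4-night window = T·E[λ|data] = 4·65/6 = 130/3.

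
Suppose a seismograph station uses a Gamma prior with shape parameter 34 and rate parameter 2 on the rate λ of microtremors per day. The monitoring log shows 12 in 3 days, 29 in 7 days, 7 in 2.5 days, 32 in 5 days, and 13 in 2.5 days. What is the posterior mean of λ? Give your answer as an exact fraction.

127/22

Total count: 12 + 29 + 7 + 32 + 13 = 93.
Total exposure: 3 + 7 + 2.5 + 5 + 2.5 = 20 days.
Gamma(α, β) with Poisson data over total exposure Σt gives posterior Gamma(α+Σx, β+Σt) = Gamma(127, 22).
Posterior mean = α'/β' = 127/22.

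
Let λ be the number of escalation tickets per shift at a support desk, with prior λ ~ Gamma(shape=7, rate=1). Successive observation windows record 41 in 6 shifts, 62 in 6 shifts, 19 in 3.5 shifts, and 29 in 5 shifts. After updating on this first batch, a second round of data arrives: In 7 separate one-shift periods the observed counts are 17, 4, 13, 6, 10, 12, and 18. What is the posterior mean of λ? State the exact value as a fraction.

476/57

Total count: 41 + 62 + 19 + 29 = 151.
Total exposure: 6 + 6 + 3.5 + 5 = 20.5 shifts.
After the first batch: Gamma(7 + 151, 1 + 20.5) = Gamma(158, 43/2).
Total count: 17 + 4 + 13 + 6 + 10 + 12 + 18 = 80.
Total exposure: 7 shifts.
After the second batch: Gamma(158 + 80, 43/2 + 7) = Gamma(238, 57/2).
Posterior mean = α'/β' = 238/(57/2) = 476/57.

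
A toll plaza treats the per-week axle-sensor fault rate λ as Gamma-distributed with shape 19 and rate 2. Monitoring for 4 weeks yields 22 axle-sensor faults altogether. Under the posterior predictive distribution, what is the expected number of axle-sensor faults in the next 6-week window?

41

Total count 22 over total exposure 4 weeks.
Posterior: α' = 19 + 22 = 41, β' = 2 + 4 = 6.
Predictive mean over a 6-week window = T·E[λ|data] = 6·41/6 = 41.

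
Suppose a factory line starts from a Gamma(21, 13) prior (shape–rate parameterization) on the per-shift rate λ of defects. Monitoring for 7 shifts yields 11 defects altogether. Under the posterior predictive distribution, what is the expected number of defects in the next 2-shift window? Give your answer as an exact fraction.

16/5

Total count 11 over total exposure 7 shifts.
Conjugate update: add total count to the shape and total exposure to the rate, giving Gamma(32, 20).
Predictive mean over a 2-shift window = T·E[λ|data] = 2·32/20 = 16/5.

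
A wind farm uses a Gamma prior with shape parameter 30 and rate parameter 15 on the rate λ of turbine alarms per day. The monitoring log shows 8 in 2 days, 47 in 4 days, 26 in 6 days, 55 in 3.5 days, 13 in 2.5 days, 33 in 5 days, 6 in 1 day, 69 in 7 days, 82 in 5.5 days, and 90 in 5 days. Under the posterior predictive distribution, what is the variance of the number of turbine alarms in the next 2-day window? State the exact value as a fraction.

214812/12769

Total count: 8 + 47 + 26 + 55 + 13 + 33 + 6 + 69 + 82 + 90 = 429.
Total exposure: 2 + 4 + 6 + 3.5 + 2.5 + 5 + 1 + 7 + 5.5 + 5 = 41.5 days.
The Gamma prior is conjugate for the Poisson rate, so λ | data ~ Gamma(30+429, 15+41.5) = Gamma(459, 113/2).
The posterior predictive for a window of length T is Negative Binomial with variance T·α'·(β'+T)/β'² = 2·459·(117/2)/(12769/4) = 214812/12769.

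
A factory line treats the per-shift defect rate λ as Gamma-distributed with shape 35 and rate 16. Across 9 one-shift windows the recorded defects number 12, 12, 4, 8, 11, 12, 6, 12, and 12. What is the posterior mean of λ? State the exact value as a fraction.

Total count: 12 + 12 + 4 + 8 + 11 + 12 + 6 + 12 + 12 = 89.
Total exposure: 9 shifts.
The Gamma prior is conjugate for the Poisson rate, so λ | data ~ Gamma(35+89, 16+9) = Gamma(124, 25).
Posterior mean = α'/β' = 124/25.

124/25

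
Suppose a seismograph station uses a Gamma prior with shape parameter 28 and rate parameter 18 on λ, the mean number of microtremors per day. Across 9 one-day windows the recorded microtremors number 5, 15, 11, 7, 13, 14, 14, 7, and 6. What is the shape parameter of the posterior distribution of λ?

120

Total count: 5 + 15 + 11 + 7 + 13 + 14 + 14 + 7 + 6 = 92.
Total exposure: 9 days.
Gamma(α, β) with Poisson data over total exposure Σt gives posterior Gamma(α+Σx, β+Σt) = Gamma(120, 27).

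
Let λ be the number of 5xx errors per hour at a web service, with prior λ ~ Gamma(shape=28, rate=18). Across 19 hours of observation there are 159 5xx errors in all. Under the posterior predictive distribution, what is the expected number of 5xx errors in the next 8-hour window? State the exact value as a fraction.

1496/37

Total count 159 over total exposure 19 hours.
Gamma(α, β) with Poisson data over total exposure Σt gives posterior Gamma(α+Σx, β+Σt) = Gamma(187, 37).
Predictive mean over an 8-hour window = T·E[λ|data] = 8·187/37 = 1496/37.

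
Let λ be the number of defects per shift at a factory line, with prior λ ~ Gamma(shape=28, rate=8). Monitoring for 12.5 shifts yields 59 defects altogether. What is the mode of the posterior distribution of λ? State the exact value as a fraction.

172/41

Total count 59 over total exposure 12.5 shifts.
Conjugate update: add total count to the shape and total exposure to the rate, giving Gamma(87, 41/2).
Posterior mode = (α'−1)/β' = 86/(41/2) = 172/41.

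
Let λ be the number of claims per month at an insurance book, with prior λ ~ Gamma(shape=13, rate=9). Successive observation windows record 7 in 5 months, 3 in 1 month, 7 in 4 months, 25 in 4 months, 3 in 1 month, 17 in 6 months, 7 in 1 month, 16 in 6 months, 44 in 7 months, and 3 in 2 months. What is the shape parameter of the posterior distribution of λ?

145

Total count: 7 + 3 + 7 + 25 + 3 + 17 + 7 + 16 + 44 + 3 = 132.
Total exposure: 5 + 1 + 4 + 4 + 1 + 6 + 1 + 6 + 7 + 2 = 37 months.
Conjugate update: add total count to the shape and total exposure to the rate, giving Gamma(145, 46).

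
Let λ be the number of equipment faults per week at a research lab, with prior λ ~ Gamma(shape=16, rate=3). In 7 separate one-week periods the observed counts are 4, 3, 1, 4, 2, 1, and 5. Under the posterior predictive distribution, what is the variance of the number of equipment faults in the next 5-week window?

27

Total count: 4 + 3 + 1 + 4 + 2 + 1 + 5 = 20.
Total exposure: 7 weeks.
By Gamma–Poisson conjugacy, the posterior is Gamma(α + Σx, β + Σt) = Gamma(16 + 20, 3 + 7) = Gamma(36, 10).
The posterior predictive for a window of length T is Negative Binomial with variance T·α'·(β'+T)/β'² = 5·36·15/100 = 27.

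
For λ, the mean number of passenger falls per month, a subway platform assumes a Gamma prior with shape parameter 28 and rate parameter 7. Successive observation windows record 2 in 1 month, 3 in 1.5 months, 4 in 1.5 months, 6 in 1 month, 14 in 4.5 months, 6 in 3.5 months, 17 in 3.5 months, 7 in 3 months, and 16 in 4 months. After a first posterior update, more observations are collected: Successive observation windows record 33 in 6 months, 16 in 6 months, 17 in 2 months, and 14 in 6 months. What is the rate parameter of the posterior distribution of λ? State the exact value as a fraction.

Total count: 2 + 3 + 4 + 6 + 14 + 6 + 17 + 7 + 16 = 75.
Total exposure: 1 + 1.5 + 1.5 + 1 + 4.5 + 3.5 + 3.5 + 3 + 4 = 23.5 months.
After the first batch: Gamma(28 + 75, 7 + 23.5) = Gamma(103, 61/2).
Total count: 33 + 16 + 17 + 14 = 80.
Total exposure: 6 + 6 + 2 + 6 = 20 months.
After the second batch: Gamma(103 + 80, 61/2 + 20) = Gamma(183, 101/2).

101/2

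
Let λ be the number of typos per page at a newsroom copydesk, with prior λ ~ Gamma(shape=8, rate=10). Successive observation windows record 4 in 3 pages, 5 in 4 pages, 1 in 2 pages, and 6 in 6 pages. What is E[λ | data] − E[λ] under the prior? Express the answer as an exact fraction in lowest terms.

Total count: 4 + 5 + 1 + 6 = 16.
Total exposure: 3 + 4 + 2 + 6 = 15 pages.
Gamma(α, β) with Poisson data over total exposure Σt gives posterior Gamma(α+Σx, β+Σt) = Gamma(24, 25).
Posterior mean = 24/25 = 24/25; prior mean = 8/10 = 4/5. Difference = 24/25 − 4/5 = 4/25.

4/25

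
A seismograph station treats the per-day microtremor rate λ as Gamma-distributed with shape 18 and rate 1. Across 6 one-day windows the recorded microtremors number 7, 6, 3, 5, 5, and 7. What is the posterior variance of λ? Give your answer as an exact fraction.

51/49

Total count: 7 + 6 + 3 + 5 + 5 + 7 = 33.
Total exposure: 6 days.
Conjugate update: add total count to the shape and total exposure to the rate, giving Gamma(51, 7).
Posterior variance = α'/β'² = 51/49.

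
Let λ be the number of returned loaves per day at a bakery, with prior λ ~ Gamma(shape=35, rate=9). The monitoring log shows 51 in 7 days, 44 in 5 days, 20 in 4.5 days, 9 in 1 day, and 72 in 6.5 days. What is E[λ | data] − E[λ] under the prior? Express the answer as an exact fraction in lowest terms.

28/9

Total count: 51 + 44 + 20 + 9 + 72 = 196.
Total exposure: 7 + 5 + 4.5 + 1 + 6.5 = 24 days.
The Gamma prior is conjugate for the Poisson rate, so λ | data ~ Gamma(35+196, 9+24) = Gamma(231, 33).
Posterior mean = 231/33 = 7; prior mean = 35/9 = 35/9. Difference = 7 − 35/9 = 28/9.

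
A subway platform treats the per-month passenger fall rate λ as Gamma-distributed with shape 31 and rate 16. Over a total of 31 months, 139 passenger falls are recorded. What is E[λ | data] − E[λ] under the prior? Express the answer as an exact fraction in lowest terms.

1263/752

Total count 139 over total exposure 31 months.
By Gamma–Poisson conjugacy, the posterior is Gamma(α + Σx, β + Σt) = Gamma(31 + 139, 16 + 31) = Gamma(170, 47).
Posterior mean = 170/47 = 170/47; prior mean = 31/16 = 31/16. Difference = 170/47 − 31/16 = 1263/752.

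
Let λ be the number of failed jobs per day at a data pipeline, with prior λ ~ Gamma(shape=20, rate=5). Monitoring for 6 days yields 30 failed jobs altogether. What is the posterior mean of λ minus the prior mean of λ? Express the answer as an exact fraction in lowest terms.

Total count 30 over total exposure 6 days.
Posterior: α' = 20 + 30 = 50, β' = 5 + 6 = 11.
Posterior mean = 50/11 = 50/11; prior mean = 20/5 = 4. Difference = 50/11 − 4 = 6/11.

6/11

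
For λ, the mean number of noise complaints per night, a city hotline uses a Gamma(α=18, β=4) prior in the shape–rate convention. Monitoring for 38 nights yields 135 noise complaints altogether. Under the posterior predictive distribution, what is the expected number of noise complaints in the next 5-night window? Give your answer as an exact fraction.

255/14

Total count 135 over total exposure 38 nights.
Conjugate update: add total count to the shape and total exposure to the rate, giving Gamma(153, 42).
Predictive mean over a 5-night window = T·E[λ|data] = 5·153/42 = 255/14.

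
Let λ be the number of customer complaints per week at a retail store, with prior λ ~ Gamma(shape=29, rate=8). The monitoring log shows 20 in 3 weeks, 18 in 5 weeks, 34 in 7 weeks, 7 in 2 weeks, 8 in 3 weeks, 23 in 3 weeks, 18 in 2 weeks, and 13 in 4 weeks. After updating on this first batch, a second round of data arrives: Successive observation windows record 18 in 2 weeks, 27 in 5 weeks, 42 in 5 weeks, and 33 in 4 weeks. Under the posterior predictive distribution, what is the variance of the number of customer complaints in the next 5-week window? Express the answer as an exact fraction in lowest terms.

Total count: 20 + 18 + 34 + 7 + 8 + 23 + 18 + 13 = 141.
Total exposure: 3 + 5 + 7 + 2 + 3 + 3 + 2 + 4 = 29 weeks.
After the first batch: Gamma(29 + 141, 8 + 29) = Gamma(170, 37).
Total count: 18 + 27 + 42 + 33 = 120.
Total exposure: 2 + 5 + 5 + 4 = 16 weeks.
After the second batch: Gamma(170 + 120, 37 + 16) = Gamma(290, 53).
The posterior predictive for a window of length T is Negative Binomial with variance T·α'·(β'+T)/β'² = 5·290·58/2809 = 84100/2809.

84100/2809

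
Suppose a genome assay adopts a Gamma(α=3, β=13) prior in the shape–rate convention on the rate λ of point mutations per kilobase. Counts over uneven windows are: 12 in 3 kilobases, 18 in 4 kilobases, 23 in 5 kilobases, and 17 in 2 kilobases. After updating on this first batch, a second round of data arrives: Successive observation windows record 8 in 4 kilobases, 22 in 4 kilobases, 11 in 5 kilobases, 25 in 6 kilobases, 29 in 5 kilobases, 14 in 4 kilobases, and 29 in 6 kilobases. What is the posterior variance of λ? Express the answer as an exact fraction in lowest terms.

Total count: 12 + 18 + 23 + 17 = 70.
Total exposure: 3 + 4 + 5 + 2 = 14 kilobases.
After the first batch: Gamma(3 + 70, 13 + 14) = Gamma(73, 27).
Total count: 8 + 22 + 11 + 25 + 29 + 14 + 29 = 138.
Total exposure: 4 + 4 + 5 + 6 + 5 + 4 + 6 = 34 kilobases.
After the second batch: Gamma(73 + 138, 27 + 34) = Gamma(211, 61).
Posterior variance = α'/β'² = 211/3721.

211/3721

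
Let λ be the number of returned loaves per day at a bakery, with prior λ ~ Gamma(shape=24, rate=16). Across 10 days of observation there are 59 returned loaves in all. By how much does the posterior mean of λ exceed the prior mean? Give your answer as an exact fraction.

Total count 59 over total exposure 10 days.
By Gamma–Poisson conjugacy, the posterior is Gamma(α + Σx, β + Σt) = Gamma(24 + 59, 16 + 10) = Gamma(83, 26).
Posterior mean = 83/26 = 83/26; prior mean = 24/16 = 3/2. Difference = 83/26 − 3/2 = 22/13.

22/13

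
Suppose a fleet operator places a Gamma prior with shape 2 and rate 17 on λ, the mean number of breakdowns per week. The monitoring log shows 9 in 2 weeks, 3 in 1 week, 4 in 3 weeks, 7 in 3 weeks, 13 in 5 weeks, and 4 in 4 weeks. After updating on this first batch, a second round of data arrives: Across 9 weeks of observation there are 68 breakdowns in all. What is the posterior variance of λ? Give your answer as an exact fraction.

Total count: 9 + 3 + 4 + 7 + 13 + 4 = 40.
Total exposure: 2 + 1 + 3 + 3 + 5 + 4 = 18 weeks.
After the first batch: Gamma(2 + 40, 17 + 18) = Gamma(42, 35).
Total count 68 over total exposure 9 weeks.
After the second batch: Gamma(42 + 68, 35 + 9) = Gamma(110, 44).
Posterior variance = α'/β'² = 110/1936 = 5/88.

5/88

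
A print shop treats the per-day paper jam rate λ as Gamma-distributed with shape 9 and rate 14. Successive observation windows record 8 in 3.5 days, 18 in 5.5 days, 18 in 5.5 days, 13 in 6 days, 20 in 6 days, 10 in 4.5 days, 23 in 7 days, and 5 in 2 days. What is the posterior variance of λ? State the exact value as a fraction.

Total count: 8 + 18 + 18 + 13 + 20 + 10 + 23 + 5 = 115.
Total exposure: 3.5 + 5.5 + 5.5 + 6 + 6 + 4.5 + 7 + 2 = 40 days.
By Gamma–Poisson conjugacy, the posterior is Gamma(α + Σx, β + Σt) = Gamma(9 + 115, 14 + 40) = Gamma(124, 54).
Posterior variance = α'/β'² = 124/2916 = 31/729.

31/729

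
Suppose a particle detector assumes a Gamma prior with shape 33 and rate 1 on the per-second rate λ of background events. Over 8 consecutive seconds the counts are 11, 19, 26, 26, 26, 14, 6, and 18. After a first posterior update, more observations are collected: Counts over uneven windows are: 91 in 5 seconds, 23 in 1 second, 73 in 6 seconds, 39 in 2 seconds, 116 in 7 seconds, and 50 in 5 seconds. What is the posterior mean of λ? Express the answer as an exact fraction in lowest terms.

571/35

Total count: 11 + 19 + 26 + 26 + 26 + 14 + 6 + 18 = 146.
Total exposure: 8 seconds.
After the first batch: Gamma(33 + 146, 1 + 8) = Gamma(179, 9).
Total count: 91 + 23 + 73 + 39 + 116 + 50 = 392.
Total exposure: 5 + 1 + 6 + 2 + 7 + 5 = 26 seconds.
After the second batch: Gamma(179 + 392, 9 + 26) = Gamma(571, 35).
Posterior mean = α'/β' = 571/35.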